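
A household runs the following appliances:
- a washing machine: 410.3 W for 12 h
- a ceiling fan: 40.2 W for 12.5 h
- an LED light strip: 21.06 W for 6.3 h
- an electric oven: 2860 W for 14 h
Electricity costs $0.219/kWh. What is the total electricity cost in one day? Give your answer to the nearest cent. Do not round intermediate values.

$9.99

washing machine: 410.3 W × 12 h = 4,924 Wh = 4.924 kWh
ceiling fan: 40.2 W × 12.5 h = 503 Wh = 0.5025 kWh
LED light strip: 21.06 W × 6.3 h = 133 Wh = 0.1327 kWh
electric oven: 2860 W × 14 h = 40,040 Wh = 40.04 kWh
Total energy = 4.924 + 0.5025 + 0.1327 + 40.04 = 45.6 kWh
Cost = 45.6 kWh × $0.219 = $9.99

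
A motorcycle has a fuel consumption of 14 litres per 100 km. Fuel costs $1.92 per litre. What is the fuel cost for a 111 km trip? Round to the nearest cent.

$29.84

Fuel = 14 L/100 km × 111 km / 100 = 15.54 L
Cost = 15.54 L × $1.92/L = $29.84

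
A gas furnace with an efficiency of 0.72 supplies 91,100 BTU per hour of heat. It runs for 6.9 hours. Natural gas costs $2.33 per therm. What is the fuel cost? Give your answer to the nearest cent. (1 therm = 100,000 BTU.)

Heat delivered = 91,100 BTU/h × 6.9 h = 628,590 BTU
Gas input = 628,590 / 0.72 = 873,042 BTU
= 873,042 / 100,000 = 8.73 therm
Cost = 8.73 × $2.33/therm = $20.34

$20.34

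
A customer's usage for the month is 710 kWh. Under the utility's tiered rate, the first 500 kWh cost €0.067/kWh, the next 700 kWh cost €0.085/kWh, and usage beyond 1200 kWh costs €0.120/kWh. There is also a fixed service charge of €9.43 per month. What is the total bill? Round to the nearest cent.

First 500 kWh × €0.067 = €33.50
Next 210 kWh × €0.085 = €17.85
Remaining tier: 0 kWh (not reached)
Energy charge = €51.35; + service €9.43 = €60.78

€60.78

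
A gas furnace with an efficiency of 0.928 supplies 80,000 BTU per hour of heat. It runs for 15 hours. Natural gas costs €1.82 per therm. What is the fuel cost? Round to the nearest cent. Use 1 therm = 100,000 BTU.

Heat delivered = 80,000 BTU/h × 15 h = 1,200,000 BTU
Gas input = 1,200,000 / 0.928 = 1,293,103 BTU
= 1,293,103 / 100,000 = 12.93 therm
Cost = 12.93 × €1.82/therm = €23.53

€23.53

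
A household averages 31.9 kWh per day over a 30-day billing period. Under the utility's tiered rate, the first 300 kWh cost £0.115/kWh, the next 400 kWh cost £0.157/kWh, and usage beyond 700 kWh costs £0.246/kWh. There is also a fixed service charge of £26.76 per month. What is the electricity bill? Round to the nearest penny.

£187.28

Usage = 31.9 kWh/day × 30 days = 957 kWh
First 300 kWh × £0.115 = £34.50
Next 400 kWh × £0.157 = £62.80
Remaining 257 kWh × £0.246 = £63.22
Energy charge = £160.52; + service £26.76 = £187.28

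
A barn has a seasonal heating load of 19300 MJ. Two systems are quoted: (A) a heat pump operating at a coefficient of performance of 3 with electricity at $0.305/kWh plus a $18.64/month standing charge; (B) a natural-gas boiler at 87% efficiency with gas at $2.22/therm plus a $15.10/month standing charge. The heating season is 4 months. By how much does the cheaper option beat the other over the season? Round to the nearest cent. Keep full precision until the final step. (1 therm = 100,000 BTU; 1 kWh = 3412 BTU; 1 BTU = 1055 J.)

Heat load = 19300 MJ = 19,300,000,000 J / 1055 = 18,293,839 BTU
Gas: input = 18,293,839 / 0.87 = 21,027,401 BTU = 210.3 therm → 210.3 × $2.22 = $466.81; + 4 × $15.10 standing = $527.21
Heat pump: 18,293,839 BTU / 3412 = 5,362 kWh heat; / 3 = 1,787 kWh in → × $0.305 = $545.10; + 4 × $18.64 standing = $619.66
Difference = |$527.21 − $619.66| = $92.45

$92.45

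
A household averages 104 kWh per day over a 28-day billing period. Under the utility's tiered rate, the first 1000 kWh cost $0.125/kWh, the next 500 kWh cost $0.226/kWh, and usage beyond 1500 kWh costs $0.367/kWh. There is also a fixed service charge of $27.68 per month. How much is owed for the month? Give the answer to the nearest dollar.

$784

Usage = 104 kWh/day × 28 days = 2912 kWh
First 1000 kWh × $0.125 = $125.00
Next 500 kWh × $0.226 = $113.00
Remaining 1412 kWh × $0.367 = $518.20
Energy charge = $756.20; + service $27.68 = $783.88 ≈ $784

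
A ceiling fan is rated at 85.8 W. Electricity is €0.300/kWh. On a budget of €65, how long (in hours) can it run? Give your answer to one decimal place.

2525.3 h

Energy budget = €65 / €0.300 per kWh = 216.7 kWh = 216,667 Wh
Runtime = 216,667 Wh / 85.8 W = 2,525 h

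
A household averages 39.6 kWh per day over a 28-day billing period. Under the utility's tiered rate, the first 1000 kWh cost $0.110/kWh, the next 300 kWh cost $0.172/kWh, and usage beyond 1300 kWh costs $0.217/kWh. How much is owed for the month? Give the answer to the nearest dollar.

Usage = 39.6 kWh/day × 28 days = 1108.8 kWh
First 1000 kWh × $0.110 = $110.00
Next 108.8 kWh × $0.172 = $18.71
Remaining tier: 0 kWh (not reached)
Total = $128.71 ≈ $129

$129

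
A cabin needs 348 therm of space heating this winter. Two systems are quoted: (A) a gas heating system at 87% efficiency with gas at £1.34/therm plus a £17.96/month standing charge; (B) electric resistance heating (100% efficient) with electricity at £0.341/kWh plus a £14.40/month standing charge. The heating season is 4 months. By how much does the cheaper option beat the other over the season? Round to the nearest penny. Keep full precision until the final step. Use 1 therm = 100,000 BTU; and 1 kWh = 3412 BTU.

Heat load = 348 therm × 100,000 = 34,800,000 BTU
Gas: input = 34,800,000 / 0.87 = 40,000,000 BTU = 400 therm → 400 × £1.34 = £536.00; + 4 × £17.96 standing = £607.84
Electric: 34,800,000 BTU / 3412 = 10,200 kWh → × £0.341 = £3,477.96; + 4 × £14.40 standing = £3,535.56
Difference = |£607.84 − £3,535.56| = £2,927.72

£2927.72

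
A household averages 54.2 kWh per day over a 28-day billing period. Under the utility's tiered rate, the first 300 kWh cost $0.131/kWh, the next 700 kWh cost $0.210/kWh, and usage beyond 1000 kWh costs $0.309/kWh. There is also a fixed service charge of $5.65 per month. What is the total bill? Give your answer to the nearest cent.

$351.89

Usage = 54.2 kWh/day × 28 days = 1517.6 kWh
First 300 kWh × $0.131 = $39.30
Next 700 kWh × $0.210 = $147.00
Remaining 517.6 kWh × $0.309 = $159.94
Energy charge = $346.24; + service $5.65 = $351.89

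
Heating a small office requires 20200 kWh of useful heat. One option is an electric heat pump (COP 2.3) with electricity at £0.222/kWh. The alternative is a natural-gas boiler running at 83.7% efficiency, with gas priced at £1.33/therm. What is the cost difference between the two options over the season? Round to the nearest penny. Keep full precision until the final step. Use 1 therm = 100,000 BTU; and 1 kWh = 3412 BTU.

Heat load = 20200 kWh × 3412 = 68,922,400 BTU
Gas: input = 68,922,400 / 0.837 = 82,344,564 BTU = 823.4 therm → 823.4 × £1.33 = £1,095.18
Heat pump: 68,922,400 BTU / 3412 = 20,200 kWh heat; / 2.3 = 8,783 kWh in → × £0.222 = £1,949.74
Difference = |£1,095.18 − £1,949.74| = £854.56

£854.56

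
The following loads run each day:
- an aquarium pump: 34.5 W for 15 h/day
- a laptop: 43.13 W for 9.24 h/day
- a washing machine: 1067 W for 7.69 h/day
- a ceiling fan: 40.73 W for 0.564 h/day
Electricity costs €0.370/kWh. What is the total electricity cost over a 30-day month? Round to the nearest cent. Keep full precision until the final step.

aquarium pump: 34.5 W × 15 h × 30 d = 15,525 Wh = 15.53 kWh
laptop: 43.13 W × 9.24 h × 30 d = 11,956 Wh = 11.96 kWh
washing machine: 1067 W × 7.69 h × 30 d = 246,157 Wh = 246.2 kWh
ceiling fan: 40.73 W × 0.564 h × 30 d = 689 Wh = 0.6892 kWh
Total energy = 15.53 + 11.96 + 246.2 + 0.6892 = 274.3 kWh
Cost = 274.3 kWh × €0.370 = €101.50

€101.50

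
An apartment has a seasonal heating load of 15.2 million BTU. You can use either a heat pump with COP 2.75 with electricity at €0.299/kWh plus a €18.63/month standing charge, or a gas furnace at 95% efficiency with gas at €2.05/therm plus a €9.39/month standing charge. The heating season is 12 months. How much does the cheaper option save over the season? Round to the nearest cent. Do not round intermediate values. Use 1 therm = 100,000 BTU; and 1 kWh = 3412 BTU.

Heat load = 15.2 × 10⁶ BTU = 15,200,000 BTU
Gas: input = 15,200,000 / 0.95 = 16,000,000 BTU = 160 therm → 160 × €2.05 = €328.00; + 12 × €9.39 standing = €440.68
Heat pump: 15,200,000 BTU / 3412 = 4,455 kWh heat; / 2.75 = 1,620 kWh in → × €0.299 = €484.37; + 12 × €18.63 standing = €707.93
Difference = |€440.68 − €707.93| = €267.25

€267.25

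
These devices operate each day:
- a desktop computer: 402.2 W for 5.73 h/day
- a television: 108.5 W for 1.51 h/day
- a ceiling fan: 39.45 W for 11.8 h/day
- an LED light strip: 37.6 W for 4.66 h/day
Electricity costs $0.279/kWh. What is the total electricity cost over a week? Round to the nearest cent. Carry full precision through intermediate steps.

desktop computer: 402.2 W × 5.73 h × 7 d = 16,132 Wh = 16.13 kWh
television: 108.5 W × 1.51 h × 7 d = 1,147 Wh = 1.147 kWh
ceiling fan: 39.45 W × 11.8 h × 7 d = 3,259 Wh = 3.259 kWh
LED light strip: 37.6 W × 4.66 h × 7 d = 1,227 Wh = 1.227 kWh
Total energy = 16.13 + 1.147 + 3.259 + 1.227 = 21.76 kWh
Cost = 21.76 kWh × $0.279 = $6.07

$6.07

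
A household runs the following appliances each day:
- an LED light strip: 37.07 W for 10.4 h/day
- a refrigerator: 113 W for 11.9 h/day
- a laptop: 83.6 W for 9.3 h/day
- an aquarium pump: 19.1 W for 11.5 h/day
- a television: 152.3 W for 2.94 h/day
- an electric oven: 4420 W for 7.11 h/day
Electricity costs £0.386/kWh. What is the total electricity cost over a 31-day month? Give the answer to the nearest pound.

LED light strip: 37.07 W × 10.4 h × 31 d = 11,951 Wh = 11.95 kWh
refrigerator: 113 W × 11.9 h × 31 d = 41,686 Wh = 41.69 kWh
laptop: 83.6 W × 9.3 h × 31 d = 24,102 Wh = 24.1 kWh
aquarium pump: 19.1 W × 11.5 h × 31 d = 6,809 Wh = 6.809 kWh
television: 152.3 W × 2.94 h × 31 d = 13,881 Wh = 13.88 kWh
electric oven: 4420 W × 7.11 h × 31 d = 974,212 Wh = 974.2 kWh
Total energy = 11.95 + 41.69 + 24.1 + 6.809 + 13.88 + 974.2 = 1,073 kWh
Cost = 1,073 kWh × £0.386 = £414.04 ≈ £414

£414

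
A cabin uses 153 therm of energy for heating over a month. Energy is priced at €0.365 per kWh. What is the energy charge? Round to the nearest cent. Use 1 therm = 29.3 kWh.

153 therm × (29.3 kWh/therm) = 4,483 kWh
Cost = 4,483 kWh × €0.365/kWh = €1,636.26

€1636.26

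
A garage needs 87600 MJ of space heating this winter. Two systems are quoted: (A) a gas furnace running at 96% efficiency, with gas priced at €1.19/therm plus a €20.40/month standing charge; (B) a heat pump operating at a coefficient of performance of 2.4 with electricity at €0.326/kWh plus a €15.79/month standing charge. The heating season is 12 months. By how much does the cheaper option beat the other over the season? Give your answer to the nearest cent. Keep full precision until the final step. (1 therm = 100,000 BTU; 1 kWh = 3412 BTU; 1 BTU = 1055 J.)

Heat load = 87600 MJ = 87,600,000,000 J / 1055 = 83,033,175 BTU
Gas: input = 83,033,175 / 0.96 = 86,492,891 BTU = 864.9 therm → 864.9 × €1.19 = €1,029.27; + 12 × €20.40 standing = €1,274.07
Heat pump: 83,033,175 BTU / 3412 = 24,340 kWh heat; / 2.4 = 10,140 kWh in → × €0.326 = €3,305.59; + 12 × €15.79 standing = €3,495.07
Difference = |€1,274.07 − €3,495.07| = €2,221.00

€2221.00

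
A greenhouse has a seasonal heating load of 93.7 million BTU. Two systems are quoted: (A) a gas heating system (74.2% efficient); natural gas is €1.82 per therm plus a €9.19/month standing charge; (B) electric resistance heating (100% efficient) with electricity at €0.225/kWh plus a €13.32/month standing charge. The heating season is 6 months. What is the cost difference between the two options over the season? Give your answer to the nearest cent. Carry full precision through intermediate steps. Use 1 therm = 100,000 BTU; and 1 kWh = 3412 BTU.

Heat load = 93.7 × 10⁶ BTU = 93,700,000 BTU
Gas: input = 93,700,000 / 0.742 = 126,280,323 BTU = 1,263 therm → 1,263 × €1.82 = €2,298.30; + 6 × €9.19 standing = €2,353.44
Electric: 93,700,000 BTU / 3412 = 27,460 kWh → × €0.225 = €6,178.93; + 6 × €13.32 standing = €6,258.85
Difference = |€2,353.44 − €6,258.85| = €3,905.41

€3905.41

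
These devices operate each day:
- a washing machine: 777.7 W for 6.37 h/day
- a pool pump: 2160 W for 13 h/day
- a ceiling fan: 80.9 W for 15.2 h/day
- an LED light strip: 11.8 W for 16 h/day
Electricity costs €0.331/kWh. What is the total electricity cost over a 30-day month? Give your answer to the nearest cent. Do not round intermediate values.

€342.11

washing machine: 777.7 W × 6.37 h × 30 d = 148,618 Wh = 148.6 kWh
pool pump: 2160 W × 13 h × 30 d = 842,400 Wh = 842.4 kWh
ceiling fan: 80.9 W × 15.2 h × 30 d = 36,890 Wh = 36.89 kWh
LED light strip: 11.8 W × 16 h × 30 d = 5,664 Wh = 5.664 kWh
Total energy = 148.6 + 842.4 + 36.89 + 5.664 = 1,034 kWh
Cost = 1,034 kWh × €0.331 = €342.11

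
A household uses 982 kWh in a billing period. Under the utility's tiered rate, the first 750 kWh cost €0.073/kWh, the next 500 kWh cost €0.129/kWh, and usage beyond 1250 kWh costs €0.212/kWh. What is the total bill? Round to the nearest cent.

€84.68

First 750 kWh × €0.073 = €54.75
Next 232 kWh × €0.129 = €29.93
Remaining tier: 0 kWh (not reached)
Total = €84.68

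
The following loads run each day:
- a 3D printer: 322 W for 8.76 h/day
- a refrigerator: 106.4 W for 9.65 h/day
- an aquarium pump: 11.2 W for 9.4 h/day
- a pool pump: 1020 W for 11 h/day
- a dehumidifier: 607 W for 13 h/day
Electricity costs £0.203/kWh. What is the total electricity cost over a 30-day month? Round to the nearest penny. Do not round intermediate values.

£140.46

3D printer: 322 W × 8.76 h × 30 d = 84,622 Wh = 84.62 kWh
refrigerator: 106.4 W × 9.65 h × 30 d = 30,803 Wh = 30.8 kWh
aquarium pump: 11.2 W × 9.4 h × 30 d = 3,158 Wh = 3.158 kWh
pool pump: 1020 W × 11 h × 30 d = 336,600 Wh = 336.6 kWh
dehumidifier: 607 W × 13 h × 30 d = 236,730 Wh = 236.7 kWh
Total energy = 84.62 + 30.8 + 3.158 + 336.6 + 236.7 = 691.9 kWh
Cost = 691.9 kWh × £0.203 = £140.46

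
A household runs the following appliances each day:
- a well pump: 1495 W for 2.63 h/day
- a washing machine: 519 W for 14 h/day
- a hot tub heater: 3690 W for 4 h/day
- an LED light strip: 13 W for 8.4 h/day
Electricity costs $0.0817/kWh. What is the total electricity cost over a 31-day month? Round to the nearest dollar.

$66

well pump: 1495 W × 2.63 h × 31 d = 121,887 Wh = 121.9 kWh
washing machine: 519 W × 14 h × 31 d = 225,246 Wh = 225.2 kWh
hot tub heater: 3690 W × 4 h × 31 d = 457,560 Wh = 457.6 kWh
LED light strip: 13 W × 8.4 h × 31 d = 3,385 Wh = 3.385 kWh
Total energy = 121.9 + 225.2 + 457.6 + 3.385 = 808.1 kWh
Cost = 808.1 kWh × $0.0817 = $66.02 ≈ $66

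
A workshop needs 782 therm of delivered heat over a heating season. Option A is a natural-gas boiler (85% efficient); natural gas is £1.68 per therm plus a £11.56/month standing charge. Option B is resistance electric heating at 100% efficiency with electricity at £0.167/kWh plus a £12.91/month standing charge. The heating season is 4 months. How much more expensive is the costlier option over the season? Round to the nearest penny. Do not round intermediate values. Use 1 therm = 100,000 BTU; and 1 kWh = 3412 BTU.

Heat load = 782 therm × 100,000 = 78,200,000 BTU
Gas: input = 78,200,000 / 0.85 = 92,000,000 BTU = 920 therm → 920 × £1.68 = £1,545.60; + 4 × £11.56 standing = £1,591.84
Electric: 78,200,000 BTU / 3412 = 22,920 kWh → × £0.167 = £3,827.49; + 4 × £12.91 standing = £3,879.13
Difference = |£1,591.84 − £3,879.13| = £2,287.29

£2287.29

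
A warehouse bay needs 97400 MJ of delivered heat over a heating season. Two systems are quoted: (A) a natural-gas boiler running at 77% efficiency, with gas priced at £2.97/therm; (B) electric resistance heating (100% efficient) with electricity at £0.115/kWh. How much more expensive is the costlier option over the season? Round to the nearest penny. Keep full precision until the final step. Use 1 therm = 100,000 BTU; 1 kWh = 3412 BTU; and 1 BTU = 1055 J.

Heat load = 97400 MJ = 97,400,000,000 J / 1055 = 92,322,275 BTU
Gas: input = 92,322,275 / 0.77 = 119,899,058 BTU = 1,199 therm → 1,199 × £2.97 = £3,561.00
Electric: 92,322,275 BTU / 3412 = 27,060 kWh → × £0.115 = £3,111.68
Difference = |£3,561.00 − £3,111.68| = £449.32

£449.32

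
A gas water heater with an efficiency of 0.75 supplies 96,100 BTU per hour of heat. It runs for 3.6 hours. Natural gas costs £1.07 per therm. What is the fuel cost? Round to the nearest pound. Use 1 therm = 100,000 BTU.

Heat delivered = 96,100 BTU/h × 3.6 h = 345,960 BTU
Gas input = 345,960 / 0.75 = 461,280 BTU
= 461,280 / 100,000 = 4.613 therm
Cost = 4.613 × £1.07/therm = £4.94 ≈ £5

£5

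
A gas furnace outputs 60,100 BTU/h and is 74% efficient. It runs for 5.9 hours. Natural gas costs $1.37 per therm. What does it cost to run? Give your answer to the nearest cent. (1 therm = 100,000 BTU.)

Heat delivered = 60,100 BTU/h × 5.9 h = 354,590 BTU
Gas input = 354,590 / 0.74 = 479,176 BTU
= 479,176 / 100,000 = 4.792 therm
Cost = 4.792 × $1.37/therm = $6.56

$6.56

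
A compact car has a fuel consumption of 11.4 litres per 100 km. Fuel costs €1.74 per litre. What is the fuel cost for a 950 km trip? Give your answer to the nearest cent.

€188.44

Fuel = 11.4 L/100 km × 950 km / 100 = 108.3 L
Cost = 108.3 L × €1.74/L = €188.44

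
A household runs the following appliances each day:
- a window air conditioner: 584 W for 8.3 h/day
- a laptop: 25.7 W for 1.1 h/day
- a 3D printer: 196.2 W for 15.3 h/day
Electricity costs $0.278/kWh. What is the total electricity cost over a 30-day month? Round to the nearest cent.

window air conditioner: 584 W × 8.3 h × 30 d = 145,416 Wh = 145.4 kWh
laptop: 25.7 W × 1.1 h × 30 d = 848 Wh = 0.8481 kWh
3D printer: 196.2 W × 15.3 h × 30 d = 90,056 Wh = 90.06 kWh
Total energy = 145.4 + 0.8481 + 90.06 = 236.3 kWh
Cost = 236.3 kWh × $0.278 = $65.70

$65.70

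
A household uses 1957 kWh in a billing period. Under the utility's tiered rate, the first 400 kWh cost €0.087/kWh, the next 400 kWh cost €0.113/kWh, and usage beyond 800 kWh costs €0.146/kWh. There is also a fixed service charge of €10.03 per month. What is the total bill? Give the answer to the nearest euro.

First 400 kWh × €0.087 = €34.80
Next 400 kWh × €0.113 = €45.20
Remaining 1157 kWh × €0.146 = €168.92
Energy charge = €248.92; + service €10.03 = €258.95 ≈ €259

€259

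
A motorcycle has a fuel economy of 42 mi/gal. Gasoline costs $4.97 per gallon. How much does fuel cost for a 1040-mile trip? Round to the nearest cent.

Fuel = 1040 mi / 42 mpg = 24.76 gal
Cost = 24.76 gal × $4.97/gal = $123.07

$123.07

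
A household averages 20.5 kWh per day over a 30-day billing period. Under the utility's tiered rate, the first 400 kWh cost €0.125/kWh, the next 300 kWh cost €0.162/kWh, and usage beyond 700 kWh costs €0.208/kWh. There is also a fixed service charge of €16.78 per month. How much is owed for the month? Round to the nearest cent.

Usage = 20.5 kWh/day × 30 days = 615 kWh
First 400 kWh × €0.125 = €50.00
Next 215 kWh × €0.162 = €34.83
Remaining tier: 0 kWh (not reached)
Energy charge = €84.83; + service €16.78 = €101.61

€101.61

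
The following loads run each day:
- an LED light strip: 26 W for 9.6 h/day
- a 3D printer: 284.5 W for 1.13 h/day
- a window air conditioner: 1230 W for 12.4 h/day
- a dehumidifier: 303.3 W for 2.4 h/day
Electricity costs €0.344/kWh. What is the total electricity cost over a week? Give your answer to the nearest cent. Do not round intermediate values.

€39.85

LED light strip: 26 W × 9.6 h × 7 d = 1,747 Wh = 1.747 kWh
3D printer: 284.5 W × 1.13 h × 7 d = 2,250 Wh = 2.25 kWh
window air conditioner: 1230 W × 12.4 h × 7 d = 106,764 Wh = 106.8 kWh
dehumidifier: 303.3 W × 2.4 h × 7 d = 5,095 Wh = 5.095 kWh
Total energy = 1.747 + 2.25 + 106.8 + 5.095 = 115.9 kWh
Cost = 115.9 kWh × €0.344 = €39.85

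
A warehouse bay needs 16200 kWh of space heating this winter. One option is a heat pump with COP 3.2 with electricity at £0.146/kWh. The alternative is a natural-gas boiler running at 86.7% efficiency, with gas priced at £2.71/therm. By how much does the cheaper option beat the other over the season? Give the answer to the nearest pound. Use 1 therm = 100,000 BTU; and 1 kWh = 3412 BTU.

Heat load = 16200 kWh × 3412 = 55,274,400 BTU
Gas: input = 55,274,400 / 0.867 = 63,753,633 BTU = 637.5 therm → 637.5 × £2.71 = £1,727.72
Heat pump: 55,274,400 BTU / 3412 = 16,200 kWh heat; / 3.2 = 5,062 kWh in → × £0.146 = £739.12
Difference = |£1,727.72 − £739.12| = £988.60 ≈ £989

£989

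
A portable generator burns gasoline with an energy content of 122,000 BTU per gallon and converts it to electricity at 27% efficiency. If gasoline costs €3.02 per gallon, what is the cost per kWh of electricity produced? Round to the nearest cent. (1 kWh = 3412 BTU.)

€0.31

Electrical output per gallon = 122,000 BTU × 0.27 / 3412 BTU/kWh = 9.654 kWh
Cost per kWh = €3.02 / 9.654 kWh = €0.313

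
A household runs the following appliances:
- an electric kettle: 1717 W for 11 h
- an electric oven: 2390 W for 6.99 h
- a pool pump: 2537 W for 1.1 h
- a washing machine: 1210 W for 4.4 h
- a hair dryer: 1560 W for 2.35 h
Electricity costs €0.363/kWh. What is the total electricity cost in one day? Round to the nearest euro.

electric kettle: 1717 W × 11 h = 18,887 Wh = 18.89 kWh
electric oven: 2390 W × 6.99 h = 16,706 Wh = 16.71 kWh
pool pump: 2537 W × 1.1 h = 2,791 Wh = 2.791 kWh
washing machine: 1210 W × 4.4 h = 5,324 Wh = 5.324 kWh
hair dryer: 1560 W × 2.35 h = 3,666 Wh = 3.666 kWh
Total energy = 18.89 + 16.71 + 2.791 + 5.324 + 3.666 = 47.37 kWh
Cost = 47.37 kWh × €0.363 = €17.20 ≈ €17

€17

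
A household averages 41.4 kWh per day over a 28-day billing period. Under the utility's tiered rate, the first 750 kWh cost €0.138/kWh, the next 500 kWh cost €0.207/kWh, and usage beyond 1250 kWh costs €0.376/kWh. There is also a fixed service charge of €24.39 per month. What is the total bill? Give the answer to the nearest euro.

Usage = 41.4 kWh/day × 28 days = 1159.2 kWh
First 750 kWh × €0.138 = €103.50
Next 409.2 kWh × €0.207 = €84.70
Remaining tier: 0 kWh (not reached)
Energy charge = €188.20; + service €24.39 = €212.59 ≈ €213

€213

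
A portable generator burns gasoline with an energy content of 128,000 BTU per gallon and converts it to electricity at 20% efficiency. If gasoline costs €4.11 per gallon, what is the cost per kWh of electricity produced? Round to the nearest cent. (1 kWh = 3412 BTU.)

€0.55

Electrical output per gallon = 128,000 BTU × 0.20 / 3412 BTU/kWh = 7.503 kWh
Cost per kWh = €4.11 / 7.503 kWh = €0.548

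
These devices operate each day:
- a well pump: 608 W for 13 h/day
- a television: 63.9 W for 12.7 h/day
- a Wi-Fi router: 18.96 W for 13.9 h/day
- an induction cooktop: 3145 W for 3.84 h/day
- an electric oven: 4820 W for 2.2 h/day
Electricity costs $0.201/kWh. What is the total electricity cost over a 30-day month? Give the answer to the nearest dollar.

$191

well pump: 608 W × 13 h × 30 d = 237,120 Wh = 237.1 kWh
television: 63.9 W × 12.7 h × 30 d = 24,346 Wh = 24.35 kWh
Wi-Fi router: 18.96 W × 13.9 h × 30 d = 7,906 Wh = 7.906 kWh
induction cooktop: 3145 W × 3.84 h × 30 d = 362,304 Wh = 362.3 kWh
electric oven: 4820 W × 2.2 h × 30 d = 318,120 Wh = 318.1 kWh
Total energy = 237.1 + 24.35 + 7.906 + 362.3 + 318.1 = 949.8 kWh
Cost = 949.8 kWh × $0.201 = $190.91 ≈ $191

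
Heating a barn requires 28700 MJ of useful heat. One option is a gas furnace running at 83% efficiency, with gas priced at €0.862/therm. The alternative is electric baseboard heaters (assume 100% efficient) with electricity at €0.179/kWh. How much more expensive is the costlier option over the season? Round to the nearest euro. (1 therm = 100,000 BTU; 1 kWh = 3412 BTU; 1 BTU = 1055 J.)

Heat load = 28700 MJ = 28,700,000,000 J / 1055 = 27,203,791 BTU
Gas: input = 27,203,791 / 0.830 = 32,775,652 BTU = 327.8 therm → 327.8 × €0.862 = €282.53
Electric: 27,203,791 BTU / 3412 = 7,973 kWh → × €0.179 = €1,427.16
Difference = |€282.53 − €1,427.16| = €1,144.64 ≈ €1145

€1145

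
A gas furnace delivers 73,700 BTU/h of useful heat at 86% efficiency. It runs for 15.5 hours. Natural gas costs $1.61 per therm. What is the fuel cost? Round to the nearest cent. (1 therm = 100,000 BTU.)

$21.39

Heat delivered = 73,700 BTU/h × 15.5 h = 1,142,350 BTU
Gas input = 1,142,350 / 0.86 = 1,328,314 BTU
= 1,328,314 / 100,000 = 13.28 therm
Cost = 13.28 × $1.61/therm = $21.39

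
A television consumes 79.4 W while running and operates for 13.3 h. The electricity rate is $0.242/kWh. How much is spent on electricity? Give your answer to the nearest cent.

$0.26

Energy = 79.4 W × 13.3 h = 1,056 Wh = 1.056 kWh
Cost = 1.056 kWh × $0.242/kWh = $0.26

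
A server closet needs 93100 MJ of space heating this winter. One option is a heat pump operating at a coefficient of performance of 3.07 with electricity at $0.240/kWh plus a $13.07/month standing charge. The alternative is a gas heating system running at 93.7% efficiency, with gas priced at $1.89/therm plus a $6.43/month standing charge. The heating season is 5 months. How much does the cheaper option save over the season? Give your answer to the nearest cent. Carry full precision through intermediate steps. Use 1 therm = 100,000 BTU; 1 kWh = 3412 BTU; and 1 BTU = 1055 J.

$275.11

Heat load = 93100 MJ = 93,100,000,000 J / 1055 = 88,246,445 BTU
Gas: input = 88,246,445 / 0.937 = 94,179,771 BTU = 941.8 therm → 941.8 × $1.89 = $1,780.00; + 5 × $6.43 standing = $1,812.15
Heat pump: 88,246,445 BTU / 3412 = 25,860 kWh heat; / 3.07 = 8,425 kWh in → × $0.240 = $2,021.91; + 5 × $13.07 standing = $2,087.26
Difference = |$1,812.15 − $2,087.26| = $275.11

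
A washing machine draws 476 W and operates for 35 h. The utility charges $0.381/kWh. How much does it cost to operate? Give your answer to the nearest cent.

Energy = 476 W × 35 h = 16,660 Wh = 16.66 kWh
Cost = 16.66 kWh × $0.381/kWh = $6.35

$6.35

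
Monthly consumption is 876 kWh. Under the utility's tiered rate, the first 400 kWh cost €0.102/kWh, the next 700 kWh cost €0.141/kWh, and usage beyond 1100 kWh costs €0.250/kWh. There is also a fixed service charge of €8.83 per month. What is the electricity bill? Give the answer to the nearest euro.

€117

First 400 kWh × €0.102 = €40.80
Next 476 kWh × €0.141 = €67.12
Remaining tier: 0 kWh (not reached)
Energy charge = €107.92; + service €8.83 = €116.75 ≈ €117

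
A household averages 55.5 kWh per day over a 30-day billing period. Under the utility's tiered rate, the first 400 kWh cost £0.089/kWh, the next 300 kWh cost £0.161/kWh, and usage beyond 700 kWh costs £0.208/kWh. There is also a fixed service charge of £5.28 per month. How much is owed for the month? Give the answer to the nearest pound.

£290

Usage = 55.5 kWh/day × 30 days = 1665 kWh
First 400 kWh × £0.089 = £35.60
Next 300 kWh × £0.161 = £48.30
Remaining 965 kWh × £0.208 = £200.72
Energy charge = £284.62; + service £5.28 = £289.90 ≈ £290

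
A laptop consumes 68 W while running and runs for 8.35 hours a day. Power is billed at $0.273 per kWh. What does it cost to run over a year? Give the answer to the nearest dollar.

Energy = 68 W × 8.35 h/day × 365 days = 207,247 Wh = 207.2 kWh
Cost = 207.2 kWh × $0.273/kWh = $56.58 ≈ $57

$57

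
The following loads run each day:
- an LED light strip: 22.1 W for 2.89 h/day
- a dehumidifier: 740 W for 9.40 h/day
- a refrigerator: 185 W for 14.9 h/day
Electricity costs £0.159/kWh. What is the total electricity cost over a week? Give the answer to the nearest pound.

LED light strip: 22.1 W × 2.89 h × 7 d = 447 Wh = 0.4471 kWh
dehumidifier: 740 W × 9.40 h × 7 d = 48,692 Wh = 48.69 kWh
refrigerator: 185 W × 14.9 h × 7 d = 19,296 Wh = 19.3 kWh
Total energy = 0.4471 + 48.69 + 19.3 = 68.43 kWh
Cost = 68.43 kWh × £0.159 = £10.88 ≈ £11

£11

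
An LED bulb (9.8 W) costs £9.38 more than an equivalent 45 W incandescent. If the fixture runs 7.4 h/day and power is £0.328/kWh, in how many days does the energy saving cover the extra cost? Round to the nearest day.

Power saved = 45 − 9.8 = 35.2 W
Daily energy saved = 35.2 W × 7.4 h = 260.5 Wh = 0.26048 kWh
Daily savings = 0.26048 × £0.328 = £0.0854
Payback = £9.38 / £0.0854 per day = 109.8 days

110 days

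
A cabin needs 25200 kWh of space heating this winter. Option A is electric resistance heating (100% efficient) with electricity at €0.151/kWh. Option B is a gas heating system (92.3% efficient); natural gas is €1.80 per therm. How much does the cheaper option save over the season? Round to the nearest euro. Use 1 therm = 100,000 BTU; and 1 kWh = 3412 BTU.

Heat load = 25200 kWh × 3412 = 85,982,400 BTU
Gas: input = 85,982,400 / 0.923 = 93,155,363 BTU = 931.6 therm → 931.6 × €1.80 = €1,676.80
Electric: 85,982,400 BTU / 3412 = 25,200 kWh → × €0.151 = €3,805.20
Difference = |€1,676.80 − €3,805.20| = €2,128.40 ≈ €2128

€2128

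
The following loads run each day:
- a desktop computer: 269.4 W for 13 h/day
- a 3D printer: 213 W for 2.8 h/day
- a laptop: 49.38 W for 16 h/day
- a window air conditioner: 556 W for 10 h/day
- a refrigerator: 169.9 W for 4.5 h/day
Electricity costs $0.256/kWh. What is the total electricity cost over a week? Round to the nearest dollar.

$20

desktop computer: 269.4 W × 13 h × 7 d = 24,515 Wh = 24.52 kWh
3D printer: 213 W × 2.8 h × 7 d = 4,175 Wh = 4.175 kWh
laptop: 49.38 W × 16 h × 7 d = 5,531 Wh = 5.531 kWh
window air conditioner: 556 W × 10 h × 7 d = 38,920 Wh = 38.92 kWh
refrigerator: 169.9 W × 4.5 h × 7 d = 5,352 Wh = 5.352 kWh
Total energy = 24.52 + 4.175 + 5.531 + 38.92 + 5.352 = 78.49 kWh
Cost = 78.49 kWh × $0.256 = $20.09 ≈ $20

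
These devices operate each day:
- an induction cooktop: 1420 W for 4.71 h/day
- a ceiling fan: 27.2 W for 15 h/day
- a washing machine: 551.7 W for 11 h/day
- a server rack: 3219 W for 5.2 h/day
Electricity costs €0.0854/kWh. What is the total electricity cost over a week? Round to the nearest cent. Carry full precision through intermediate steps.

€17.88

induction cooktop: 1420 W × 4.71 h × 7 d = 46,817 Wh = 46.82 kWh
ceiling fan: 27.2 W × 15 h × 7 d = 2,856 Wh = 2.856 kWh
washing machine: 551.7 W × 11 h × 7 d = 42,481 Wh = 42.48 kWh
server rack: 3219 W × 5.2 h × 7 d = 117,172 Wh = 117.2 kWh
Total energy = 46.82 + 2.856 + 42.48 + 117.2 = 209.3 kWh
Cost = 209.3 kWh × €0.0854 = €17.88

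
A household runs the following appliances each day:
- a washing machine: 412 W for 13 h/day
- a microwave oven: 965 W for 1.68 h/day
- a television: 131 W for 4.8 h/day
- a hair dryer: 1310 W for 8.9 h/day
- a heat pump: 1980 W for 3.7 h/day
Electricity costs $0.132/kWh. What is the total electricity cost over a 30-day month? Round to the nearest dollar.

washing machine: 412 W × 13 h × 30 d = 160,680 Wh = 160.7 kWh
microwave oven: 965 W × 1.68 h × 30 d = 48,636 Wh = 48.64 kWh
television: 131 W × 4.8 h × 30 d = 18,864 Wh = 18.86 kWh
hair dryer: 1310 W × 8.9 h × 30 d = 349,770 Wh = 349.8 kWh
heat pump: 1980 W × 3.7 h × 30 d = 219,780 Wh = 219.8 kWh
Total energy = 160.7 + 48.64 + 18.86 + 349.8 + 219.8 = 797.7 kWh
Cost = 797.7 kWh × $0.132 = $105.30 ≈ $105

$105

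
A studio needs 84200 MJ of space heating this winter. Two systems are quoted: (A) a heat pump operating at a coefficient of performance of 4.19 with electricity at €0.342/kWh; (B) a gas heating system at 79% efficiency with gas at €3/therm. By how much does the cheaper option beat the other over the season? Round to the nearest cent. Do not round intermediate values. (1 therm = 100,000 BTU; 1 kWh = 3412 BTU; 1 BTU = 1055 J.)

€1121.53

Heat load = 84200 MJ = 84,200,000,000 J / 1055 = 79,810,427 BTU
Gas: input = 79,810,427 / 0.79 = 101,025,856 BTU = 1,010 therm → 1,010 × €3 = €3,030.78
Heat pump: 79,810,427 BTU / 3412 = 23,390 kWh heat; / 4.19 = 5,583 kWh in → × €0.342 = €1,909.25
Difference = |€3,030.78 − €1,909.25| = €1,121.53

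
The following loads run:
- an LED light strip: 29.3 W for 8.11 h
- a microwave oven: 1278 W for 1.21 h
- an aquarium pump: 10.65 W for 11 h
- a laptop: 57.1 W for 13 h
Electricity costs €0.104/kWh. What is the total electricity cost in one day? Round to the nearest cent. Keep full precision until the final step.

LED light strip: 29.3 W × 8.11 h = 238 Wh = 0.2376 kWh
microwave oven: 1278 W × 1.21 h = 1,546 Wh = 1.546 kWh
aquarium pump: 10.65 W × 11 h = 117 Wh = 0.1172 kWh
laptop: 57.1 W × 13 h = 742 Wh = 0.7423 kWh
Total energy = 0.2376 + 1.546 + 0.1172 + 0.7423 = 2.643 kWh
Cost = 2.643 kWh × €0.104 = €0.27

€0.27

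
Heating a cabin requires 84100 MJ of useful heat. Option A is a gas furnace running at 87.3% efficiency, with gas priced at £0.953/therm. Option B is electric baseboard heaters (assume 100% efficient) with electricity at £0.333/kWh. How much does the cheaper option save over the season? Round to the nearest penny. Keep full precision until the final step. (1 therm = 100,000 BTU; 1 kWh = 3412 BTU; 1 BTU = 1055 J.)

Heat load = 84100 MJ = 84,100,000,000 J / 1055 = 79,715,640 BTU
Gas: input = 79,715,640 / 0.873 = 91,312,302 BTU = 913.1 therm → 913.1 × £0.953 = £870.21
Electric: 79,715,640 BTU / 3412 = 23,360 kWh → × £0.333 = £7,779.98
Difference = |£870.21 − £7,779.98| = £6,909.78

£6909.78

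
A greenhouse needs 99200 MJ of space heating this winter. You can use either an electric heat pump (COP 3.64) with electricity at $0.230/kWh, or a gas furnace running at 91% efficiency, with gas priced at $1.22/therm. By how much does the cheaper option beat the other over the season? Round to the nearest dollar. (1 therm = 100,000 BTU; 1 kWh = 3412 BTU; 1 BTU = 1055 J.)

$481

Heat load = 99200 MJ = 99,200,000,000 J / 1055 = 94,028,436 BTU
Gas: input = 94,028,436 / 0.910 = 103,327,952 BTU = 1,033 therm → 1,033 × $1.22 = $1,260.60
Heat pump: 94,028,436 BTU / 3412 = 27,560 kWh heat; / 3.64 = 7,571 kWh in → × $0.230 = $1,741.31
Difference = |$1,260.60 − $1,741.31| = $480.71 ≈ $481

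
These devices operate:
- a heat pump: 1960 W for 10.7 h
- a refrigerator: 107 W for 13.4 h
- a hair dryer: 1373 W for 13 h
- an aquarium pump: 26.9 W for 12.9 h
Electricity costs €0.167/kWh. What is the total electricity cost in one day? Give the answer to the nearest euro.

heat pump: 1960 W × 10.7 h = 20,972 Wh = 20.97 kWh
refrigerator: 107 W × 13.4 h = 1,434 Wh = 1.434 kWh
hair dryer: 1373 W × 13 h = 17,849 Wh = 17.85 kWh
aquarium pump: 26.9 W × 12.9 h = 347 Wh = 0.347 kWh
Total energy = 20.97 + 1.434 + 17.85 + 0.347 = 40.6 kWh
Cost = 40.6 kWh × €0.167 = €6.78 ≈ €7

€7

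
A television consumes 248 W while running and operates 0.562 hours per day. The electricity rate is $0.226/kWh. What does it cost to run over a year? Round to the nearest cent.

$11.50

Energy = 248 W × 0.562 h/day × 365 days = 50,872 Wh = 50.87 kWh
Cost = 50.87 kWh × $0.226/kWh = $11.50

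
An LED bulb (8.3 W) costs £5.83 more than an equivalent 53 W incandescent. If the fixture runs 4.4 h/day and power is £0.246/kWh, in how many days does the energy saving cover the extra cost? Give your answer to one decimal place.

120.5 days

Power saved = 53 − 8.3 = 44.7 W
Daily energy saved = 44.7 W × 4.4 h = 196.7 Wh = 0.19668 kWh
Daily savings = 0.19668 × £0.246 = £0.0484
Payback = £5.83 / £0.0484 per day = 120.5 days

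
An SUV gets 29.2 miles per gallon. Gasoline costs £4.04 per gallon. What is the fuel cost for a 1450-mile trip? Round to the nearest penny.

£200.62

Fuel = 1450 mi / 29.2 mpg = 49.66 gal
Cost = 49.66 gal × £4.04/gal = £200.62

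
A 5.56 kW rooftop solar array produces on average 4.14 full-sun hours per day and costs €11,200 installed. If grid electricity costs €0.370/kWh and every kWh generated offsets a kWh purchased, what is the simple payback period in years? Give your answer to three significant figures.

3.60 years

Daily generation = 5.56 kW × 4.14 h = 23.02 kWh
Annual generation = 23.02 × 365 = 8401.7 kWh
Annual savings = 8401.7 × €0.370 = €3,108.63
Payback = €11,200 / €3,108.63 = 3.6 years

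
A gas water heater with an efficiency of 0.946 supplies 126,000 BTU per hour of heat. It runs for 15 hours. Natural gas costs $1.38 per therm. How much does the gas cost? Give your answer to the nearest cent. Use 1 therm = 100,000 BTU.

$27.57

Heat delivered = 126,000 BTU/h × 15 h = 1,890,000 BTU
Gas input = 1,890,000 / 0.946 = 1,997,886 BTU
= 1,997,886 / 100,000 = 19.98 therm
Cost = 19.98 × $1.38/therm = $27.57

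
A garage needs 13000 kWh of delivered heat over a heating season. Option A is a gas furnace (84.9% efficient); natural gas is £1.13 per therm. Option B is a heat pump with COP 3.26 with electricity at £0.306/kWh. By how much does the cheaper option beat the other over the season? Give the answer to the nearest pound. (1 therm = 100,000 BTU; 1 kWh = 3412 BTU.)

Heat load = 13000 kWh × 3412 = 44,356,000 BTU
Gas: input = 44,356,000 / 0.849 = 52,244,994 BTU = 522.4 therm → 522.4 × £1.13 = £590.37
Heat pump: 44,356,000 BTU / 3412 = 13,000 kWh heat; / 3.26 = 3,988 kWh in → × £0.306 = £1,220.25
Difference = |£590.37 − £1,220.25| = £629.88 ≈ £630

£630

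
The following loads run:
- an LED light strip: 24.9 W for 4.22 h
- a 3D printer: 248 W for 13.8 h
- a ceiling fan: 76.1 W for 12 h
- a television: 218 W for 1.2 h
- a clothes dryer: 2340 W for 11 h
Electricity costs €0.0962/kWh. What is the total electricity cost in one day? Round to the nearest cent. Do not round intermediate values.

€2.93

LED light strip: 24.9 W × 4.22 h = 105 Wh = 0.1051 kWh
3D printer: 248 W × 13.8 h = 3,422 Wh = 3.422 kWh
ceiling fan: 76.1 W × 12 h = 913 Wh = 0.9132 kWh
television: 218 W × 1.2 h = 262 Wh = 0.2616 kWh
clothes dryer: 2340 W × 11 h = 25,740 Wh = 25.74 kWh
Total energy = 0.1051 + 3.422 + 0.9132 + 0.2616 + 25.74 = 30.44 kWh
Cost = 30.44 kWh × €0.0962 = €2.93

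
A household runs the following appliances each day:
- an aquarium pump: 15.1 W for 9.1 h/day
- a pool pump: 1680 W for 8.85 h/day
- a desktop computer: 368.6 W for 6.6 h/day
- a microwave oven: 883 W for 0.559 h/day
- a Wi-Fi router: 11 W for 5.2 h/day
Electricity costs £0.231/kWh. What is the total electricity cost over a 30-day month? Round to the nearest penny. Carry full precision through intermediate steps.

aquarium pump: 15.1 W × 9.1 h × 30 d = 4,122 Wh = 4.122 kWh
pool pump: 1680 W × 8.85 h × 30 d = 446,040 Wh = 446 kWh
desktop computer: 368.6 W × 6.6 h × 30 d = 72,983 Wh = 72.98 kWh
microwave oven: 883 W × 0.559 h × 30 d = 14,808 Wh = 14.81 kWh
Wi-Fi router: 11 W × 5.2 h × 30 d = 1,716 Wh = 1.716 kWh
Total energy = 4.122 + 446 + 72.98 + 14.81 + 1.716 = 539.7 kWh
Cost = 539.7 kWh × £0.231 = £124.66

£124.66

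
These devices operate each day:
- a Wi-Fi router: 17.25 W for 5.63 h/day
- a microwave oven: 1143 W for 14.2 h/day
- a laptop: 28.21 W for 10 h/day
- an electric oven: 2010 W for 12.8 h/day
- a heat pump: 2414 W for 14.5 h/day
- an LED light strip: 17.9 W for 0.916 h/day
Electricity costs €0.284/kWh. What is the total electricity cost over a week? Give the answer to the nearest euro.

Wi-Fi router: 17.25 W × 5.63 h × 7 d = 680 Wh = 0.6798 kWh
microwave oven: 1143 W × 14.2 h × 7 d = 113,614 Wh = 113.6 kWh
laptop: 28.21 W × 10 h × 7 d = 1,975 Wh = 1.975 kWh
electric oven: 2010 W × 12.8 h × 7 d = 180,096 Wh = 180.1 kWh
heat pump: 2414 W × 14.5 h × 7 d = 245,021 Wh = 245 kWh
LED light strip: 17.9 W × 0.916 h × 7 d = 115 Wh = 0.1148 kWh
Total energy = 0.6798 + 113.6 + 1.975 + 180.1 + 245 + 0.1148 = 541.5 kWh
Cost = 541.5 kWh × €0.284 = €153.79 ≈ €154

€154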